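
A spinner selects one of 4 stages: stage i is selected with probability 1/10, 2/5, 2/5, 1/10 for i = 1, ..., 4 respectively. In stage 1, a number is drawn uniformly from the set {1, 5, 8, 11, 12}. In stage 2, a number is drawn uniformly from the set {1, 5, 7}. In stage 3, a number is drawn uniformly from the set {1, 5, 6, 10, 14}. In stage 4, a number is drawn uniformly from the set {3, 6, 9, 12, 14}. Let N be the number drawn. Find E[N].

187/30

E[N | stage 1] = (1+5+8+11+12)/5 = 37/5.
E[N | stage 2] = (1+5+7)/3 = 13/3.
E[N | stage 3] = (1+5+6+10+14)/5 = 36/5.
E[N | stage 4] = (3+6+9+12+14)/5 = 44/5.
E[N] = (1/10)·(37/5) + (2/5)·(13/3) + (2/5)·(36/5) + (1/10)·(44/5) = 187/30.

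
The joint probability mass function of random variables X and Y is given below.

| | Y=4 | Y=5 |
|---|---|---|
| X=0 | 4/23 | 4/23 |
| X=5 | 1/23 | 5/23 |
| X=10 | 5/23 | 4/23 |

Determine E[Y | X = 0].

9/2

P(X = 0) = 8/23.
Summing Y·P(X=x,Y=y) over the conditioning event gives 36/23.
E[Y | X = 0] = (36/23) / (8/23) = 9/2.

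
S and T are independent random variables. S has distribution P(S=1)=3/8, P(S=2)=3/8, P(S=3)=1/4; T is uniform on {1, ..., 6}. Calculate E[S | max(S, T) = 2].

5/3

P(max(S, T) = 2) = 3/16.
Summing S·P(x,y) over outcomes with max(S, T) = 2 gives 5/16.
E[S | max(S, T) = 2] = (5/16) / (3/16) = 5/3.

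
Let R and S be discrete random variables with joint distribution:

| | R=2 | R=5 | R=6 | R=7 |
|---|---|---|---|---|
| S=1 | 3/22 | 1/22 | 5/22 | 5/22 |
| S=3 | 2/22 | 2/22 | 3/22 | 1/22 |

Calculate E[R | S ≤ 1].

P(S ≤ 1) = 7/11.
Σ R·P over the event = 2·(3/22) + 5·(1/22) + 6·(5/22) + 7·(5/22) = 38/11.
E[R | S ≤ 1] = (38/11) / (7/11) = 38/7.

38/7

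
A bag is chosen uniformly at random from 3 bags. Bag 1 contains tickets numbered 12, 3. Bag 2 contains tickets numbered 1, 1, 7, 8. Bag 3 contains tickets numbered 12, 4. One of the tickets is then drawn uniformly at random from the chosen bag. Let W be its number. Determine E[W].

79/12

E[W | bag 1] = (12+3)/2 = 15/2.
E[W | bag 2] = (1+1+7+8)/4 = 17/4.
E[W | bag 3] = (12+4)/2 = 8.
E[W] = (1/3)·(15/2) + (1/3)·(17/4) + (1/3)·(8) = 79/12.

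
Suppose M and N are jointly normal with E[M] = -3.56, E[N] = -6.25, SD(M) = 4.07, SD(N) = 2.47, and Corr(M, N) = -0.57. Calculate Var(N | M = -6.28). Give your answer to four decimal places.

4.1187

Var(N | M=x) = (1 − ρ²)·σ_N².
Var(N | M=-6.28) = (2.47)²·(1 − (-0.57)²) = 6.1009·0.6751 = 4.1187.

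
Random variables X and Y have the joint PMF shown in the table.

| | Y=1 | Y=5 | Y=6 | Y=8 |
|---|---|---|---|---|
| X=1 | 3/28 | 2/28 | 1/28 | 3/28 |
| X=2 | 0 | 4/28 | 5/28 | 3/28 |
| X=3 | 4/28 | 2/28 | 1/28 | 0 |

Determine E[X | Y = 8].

P(Y = 8) = 3/14.
Σ X·P over the event = 1·(3/28) + 2·(3/28) = 9/28.
E[X | Y = 8] = (9/28) / (3/14) = 3/2.

3/2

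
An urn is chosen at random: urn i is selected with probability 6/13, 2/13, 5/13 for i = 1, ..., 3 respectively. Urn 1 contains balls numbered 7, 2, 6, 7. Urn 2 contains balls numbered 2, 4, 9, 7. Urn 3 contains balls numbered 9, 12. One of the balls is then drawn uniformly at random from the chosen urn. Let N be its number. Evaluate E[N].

193/26

E[N | urn 1] = (7+2+6+7)/4 = 11/2.
E[N | urn 2] = (2+4+9+7)/4 = 11/2.
E[N | urn 3] = (9+12)/2 = 21/2.
By the law of total expectation,
E[N] = (6/13)·(11/2) + (2/13)·(11/2) + (5/13)·(21/2) = 193/26.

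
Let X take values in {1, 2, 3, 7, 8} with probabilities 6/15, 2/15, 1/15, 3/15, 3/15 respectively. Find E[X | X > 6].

15/2

P(X > 6) = 2/5.
Σ over the event: 7·1/5 + 8·1/5 = 3.
E[X | X > 6] = (3) / (2/5) = 15/2.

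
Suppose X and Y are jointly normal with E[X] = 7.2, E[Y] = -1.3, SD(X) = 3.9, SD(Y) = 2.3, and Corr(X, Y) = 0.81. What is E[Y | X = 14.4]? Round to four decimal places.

2.1394

E[Y | X=x] = μ_Y + ρ(σ_Y/σ_X)(x − μ_X) for jointly normal variables.
E[Y | X=14.4] = -1.3 + (0.81)·(2.3/3.9)·(14.4 − (7.2)) = -1.3 + (0.47769)·(7.2) = 2.1394.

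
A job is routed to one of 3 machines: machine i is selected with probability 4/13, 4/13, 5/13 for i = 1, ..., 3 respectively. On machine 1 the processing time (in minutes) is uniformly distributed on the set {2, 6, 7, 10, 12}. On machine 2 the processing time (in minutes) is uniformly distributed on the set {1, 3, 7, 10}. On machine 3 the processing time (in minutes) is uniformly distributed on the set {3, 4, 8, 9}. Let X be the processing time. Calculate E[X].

E[X | machine 1] = (2+6+7+10+12)/5 = 37/5.
E[X | machine 2] = (1+3+7+10)/4 = 21/4.
E[X | machine 3] = (3+4+8+9)/4 = 6.
By the law of total expectation,
E[X] = (4/13)·(37/5) + (4/13)·(21/4) + (5/13)·(6) = 31/5.

31/5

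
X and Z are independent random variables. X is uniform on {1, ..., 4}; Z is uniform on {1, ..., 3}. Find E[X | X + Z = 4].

Outcomes with X + Z = 4: (1,3), (2,2), (3,1), each with probability 1/12.
E[X | X + Z = 4] = (1 + 2 + 3) / 3 = 2.

2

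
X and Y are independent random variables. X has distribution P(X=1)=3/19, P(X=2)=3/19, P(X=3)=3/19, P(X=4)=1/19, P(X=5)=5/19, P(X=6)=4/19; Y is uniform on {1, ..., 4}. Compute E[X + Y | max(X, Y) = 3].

P(max(X, Y) = 3) = 15/76.
Summing (X+Y)·P(x,y) over outcomes with max(X, Y) = 3 gives 18/19.
E[X + Y | max(X, Y) = 3] = (18/19) / (15/76) = 24/5.

24/5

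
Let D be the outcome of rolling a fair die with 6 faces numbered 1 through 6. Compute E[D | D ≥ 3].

Given D ≥ 3, D is equally likely to be any of {3, 4, 5, 6}.
E[D | D ≥ 3] = (3 + 4 + 5 + 6) / 4 = 9/2.

9/2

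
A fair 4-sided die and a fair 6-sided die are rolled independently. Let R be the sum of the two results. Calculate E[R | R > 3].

P(R > 3) = 7/8.
Σ over the event: 4·1/8 + 5·1/6 + 6·1/6 + 7·1/6 + 8·1/8 + 9·1/12 + 10·1/24 = 17/3.
E[R | R > 3] = (17/3) / (7/8) = 136/21.

136/21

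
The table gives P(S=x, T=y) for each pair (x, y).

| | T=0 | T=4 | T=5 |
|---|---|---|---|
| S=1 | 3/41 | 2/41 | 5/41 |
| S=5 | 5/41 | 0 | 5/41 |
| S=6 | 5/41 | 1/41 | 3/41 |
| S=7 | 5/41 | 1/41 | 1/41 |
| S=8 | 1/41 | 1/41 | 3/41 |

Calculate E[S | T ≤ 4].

31/6

P(T ≤ 4) = 24/41.
Summing S·P(S=x,T=y) over the conditioning event gives 124/41.
E[S | T ≤ 4] = (124/41) / (24/41) = 31/6.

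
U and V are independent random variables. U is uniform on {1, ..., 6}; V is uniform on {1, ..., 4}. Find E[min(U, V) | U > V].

15/7

P(U > V) = 7/12.
Summing min(U,V)·P(x,y) over outcomes with U > V gives 5/4.
E[min(U, V) | U > V] = (5/4) / (7/12) = 15/7.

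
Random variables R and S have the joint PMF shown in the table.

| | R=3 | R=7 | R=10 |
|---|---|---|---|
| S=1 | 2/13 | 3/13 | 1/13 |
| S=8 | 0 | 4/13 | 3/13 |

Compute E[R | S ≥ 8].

P(S ≥ 8) = 7/13.
Summing R·P(R=x,S=y) over the conditioning event gives 58/13.
E[R | S ≥ 8] = (58/13) / (7/13) = 58/7.

58/7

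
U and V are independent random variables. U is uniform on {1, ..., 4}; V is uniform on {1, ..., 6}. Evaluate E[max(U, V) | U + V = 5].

Outcomes with U + V = 5: (1,4), (2,3), (3,2), (4,1), each with probability 1/24.
E[max(U, V) | U + V = 5] = (4 + 3 + 3 + 4) / 4 = 7/2.

7/2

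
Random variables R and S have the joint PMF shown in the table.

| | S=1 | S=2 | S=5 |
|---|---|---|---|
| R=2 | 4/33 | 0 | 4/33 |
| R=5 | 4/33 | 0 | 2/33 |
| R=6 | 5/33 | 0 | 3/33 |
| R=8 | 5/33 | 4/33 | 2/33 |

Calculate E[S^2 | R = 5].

P(R = 5) = 2/11.
Σ S^2·P over the event = 1·(4/33) + 25·(2/33) = 18/11.
E[S^2 | R = 5] = (18/11) / (2/11) = 9.

9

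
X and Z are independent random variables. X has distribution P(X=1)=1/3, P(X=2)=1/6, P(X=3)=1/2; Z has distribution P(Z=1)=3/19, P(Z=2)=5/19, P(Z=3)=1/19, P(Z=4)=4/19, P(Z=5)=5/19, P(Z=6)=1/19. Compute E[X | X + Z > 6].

52/19

P(X + Z > 6) = 1/3.
Summing X·P(x,y) over outcomes with X + Z > 6 gives 52/57.
E[X | X + Z > 6] = (52/57) / (1/3) = 52/19.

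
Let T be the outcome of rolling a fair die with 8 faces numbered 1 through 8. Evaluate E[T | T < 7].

Given T < 7, T is equally likely to be any of {1, 2, 3, 4, 5, 6}.
E[T | T < 7] = (1 + 2 + 3 + 4 + 5 + 6) / 6 = 7/2.

7/2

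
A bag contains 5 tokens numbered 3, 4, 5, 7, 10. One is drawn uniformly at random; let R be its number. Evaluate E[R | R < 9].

P(R < 9) = 4/5.
Σ over the event: 3·1/5 + 4·1/5 + 5·1/5 + 7·1/5 = 19/5.
E[R | R < 9] = (19/5) / (4/5) = 19/4.

19/4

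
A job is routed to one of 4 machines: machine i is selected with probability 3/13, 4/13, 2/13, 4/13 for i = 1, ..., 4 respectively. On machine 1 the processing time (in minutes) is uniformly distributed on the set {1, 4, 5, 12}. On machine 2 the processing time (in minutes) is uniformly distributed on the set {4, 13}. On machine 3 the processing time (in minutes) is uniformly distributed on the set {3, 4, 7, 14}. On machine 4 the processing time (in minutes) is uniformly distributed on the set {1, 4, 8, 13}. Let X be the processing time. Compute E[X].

E[X | machine 1] = (1+4+5+12)/4 = 11/2.
E[X | machine 2] = (4+13)/2 = 17/2.
E[X | machine 3] = (3+4+7+14)/4 = 7.
E[X | machine 4] = (1+4+8+13)/4 = 13/2.
E[X] = (3/13)·(11/2) + (4/13)·(17/2) + (2/13)·(7) + (4/13)·(13/2) = 181/26.

181/26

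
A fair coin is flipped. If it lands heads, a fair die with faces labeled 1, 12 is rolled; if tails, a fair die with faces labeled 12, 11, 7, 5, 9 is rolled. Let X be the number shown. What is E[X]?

153/20

E[X | heads] = (1+12)/2 = 13/2.
E[X | tails] = (12+11+7+5+9)/5 = 44/5.
By the law of total expectation,
E[X] = (1/2)·(13/2) + (1/2)·(44/5) = 153/20.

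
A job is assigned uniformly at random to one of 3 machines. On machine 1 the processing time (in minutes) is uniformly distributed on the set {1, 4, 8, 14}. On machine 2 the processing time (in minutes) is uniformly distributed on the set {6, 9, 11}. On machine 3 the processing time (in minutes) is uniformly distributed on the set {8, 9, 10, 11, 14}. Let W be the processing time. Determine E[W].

E[W | machine 1] = (1+4+8+14)/4 = 27/4.
E[W | machine 2] = (6+9+11)/3 = 26/3.
E[W | machine 3] = (8+9+10+11+14)/5 = 52/5.
By the law of total expectation,
E[W] = (1/3)·(27/4) + (1/3)·(26/3) + (1/3)·(52/5) = 1549/180.

1549/180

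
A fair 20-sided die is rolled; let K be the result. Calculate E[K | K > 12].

Given K > 12, K is equally likely to be any of {13, 14, 15, 16, 17, 18, 19, 20}.
E[K | K > 12] = (13 + 14 + 15 + 16 + 17 + 18 + 19 + 20) / 8 = 33/2.

33/2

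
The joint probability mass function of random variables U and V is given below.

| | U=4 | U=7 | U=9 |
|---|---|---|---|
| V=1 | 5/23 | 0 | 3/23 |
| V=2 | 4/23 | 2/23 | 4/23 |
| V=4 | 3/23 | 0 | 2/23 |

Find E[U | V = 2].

33/5

P(V = 2) = 10/23.
Σ U·P over the event = 4·(4/23) + 7·(2/23) + 9·(4/23) = 66/23.
E[U | V = 2] = (66/23) / (10/23) = 33/5.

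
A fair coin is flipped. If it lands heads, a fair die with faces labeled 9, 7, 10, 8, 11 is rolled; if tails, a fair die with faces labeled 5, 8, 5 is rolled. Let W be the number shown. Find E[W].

E[W | heads] = (9+7+10+8+11)/5 = 9.
E[W | tails] = (5+8+5)/3 = 6.
By the law of total expectation,
E[W] = (1/2)·(9) + (1/2)·(6) = 15/2.

15/2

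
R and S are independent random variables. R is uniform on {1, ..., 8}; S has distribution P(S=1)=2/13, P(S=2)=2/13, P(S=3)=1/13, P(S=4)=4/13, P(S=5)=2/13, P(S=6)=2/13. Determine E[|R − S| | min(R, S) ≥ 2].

P(min(R, S) ≥ 2) = 77/104.
Summing |R−S|·P(x,y) over outcomes with min(R, S) ≥ 2 gives 20/13.
E[|R − S| | min(R, S) ≥ 2] = (20/13) / (77/104) = 160/77.

160/77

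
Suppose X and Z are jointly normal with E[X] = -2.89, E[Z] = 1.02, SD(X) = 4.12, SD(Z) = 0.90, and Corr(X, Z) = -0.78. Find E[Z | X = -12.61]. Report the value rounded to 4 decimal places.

For a bivariate normal, E[Z | X=x] = μ_Z + ρ·(σ_Z/σ_X)·(x − μ_X).
E[Z | X=-12.61] = 1.02 + (-0.78)·(0.90/4.12)·(-12.61 − (-2.89)) = 1.02 + (-0.17039)·(-9.72) = 2.6762.

2.6762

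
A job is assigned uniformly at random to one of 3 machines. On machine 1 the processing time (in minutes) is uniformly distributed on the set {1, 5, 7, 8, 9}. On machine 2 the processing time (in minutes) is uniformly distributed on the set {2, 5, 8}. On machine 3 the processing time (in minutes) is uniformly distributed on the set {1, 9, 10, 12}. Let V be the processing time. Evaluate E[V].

E[V | machine 1] = (1+5+7+8+9)/5 = 6.
E[V | machine 2] = (2+5+8)/3 = 5.
E[V | machine 3] = (1+9+10+12)/4 = 8.
E[V] = (1/3)·(6) + (1/3)·(5) + (1/3)·(8) = 19/3.

19/3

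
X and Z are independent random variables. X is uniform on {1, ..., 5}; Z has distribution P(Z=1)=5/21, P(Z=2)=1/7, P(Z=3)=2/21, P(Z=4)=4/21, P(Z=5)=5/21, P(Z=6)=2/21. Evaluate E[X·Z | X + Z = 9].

P(X + Z = 9) = 11/105.
Summing XZ·P(x,y) over outcomes with X + Z = 9 gives 72/35.
E[X·Z | X + Z = 9] = (72/35) / (11/105) = 216/11.

216/11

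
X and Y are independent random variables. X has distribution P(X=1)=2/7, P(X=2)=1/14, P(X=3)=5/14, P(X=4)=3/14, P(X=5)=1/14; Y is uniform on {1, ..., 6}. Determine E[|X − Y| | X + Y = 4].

P(X + Y = 4) = 5/42.
Summing |X−Y|·P(x,y) over outcomes with X + Y = 4 gives 3/14.
E[|X − Y| | X + Y = 4] = (3/14) / (5/42) = 9/5.

9/5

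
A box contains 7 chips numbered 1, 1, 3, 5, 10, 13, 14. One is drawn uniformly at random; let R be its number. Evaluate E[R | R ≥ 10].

P(R ≥ 10) = 3/7.
Σ over the event: 10·1/7 + 13·1/7 + 14·1/7 = 37/7.
E[R | R ≥ 10] = (37/7) / (3/7) = 37/3.

37/3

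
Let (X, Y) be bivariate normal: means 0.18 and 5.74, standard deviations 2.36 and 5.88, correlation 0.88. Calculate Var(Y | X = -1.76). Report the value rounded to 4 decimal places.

Var(Y | X=x) = (1 − ρ²)·σ_Y².
Var(Y | X=-1.76) = (5.88)²·(1 − (0.88)²) = 34.5744·0.2256 = 7.8000.

7.8000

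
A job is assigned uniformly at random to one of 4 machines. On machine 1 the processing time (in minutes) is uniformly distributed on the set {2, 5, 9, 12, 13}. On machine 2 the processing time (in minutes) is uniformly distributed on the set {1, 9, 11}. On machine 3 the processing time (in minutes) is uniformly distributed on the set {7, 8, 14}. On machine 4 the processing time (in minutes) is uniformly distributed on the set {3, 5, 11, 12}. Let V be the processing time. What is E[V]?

1957/240

E[V | machine 1] = (2+5+9+12+13)/5 = 41/5.
E[V | machine 2] = (1+9+11)/3 = 7.
E[V | machine 3] = (7+8+14)/3 = 29/3.
E[V | machine 4] = (3+5+11+12)/4 = 31/4.
By the law of total expectation,
E[V] = (1/4)·(41/5) + (1/4)·(7) + (1/4)·(29/3) + (1/4)·(31/4) = 1957/240.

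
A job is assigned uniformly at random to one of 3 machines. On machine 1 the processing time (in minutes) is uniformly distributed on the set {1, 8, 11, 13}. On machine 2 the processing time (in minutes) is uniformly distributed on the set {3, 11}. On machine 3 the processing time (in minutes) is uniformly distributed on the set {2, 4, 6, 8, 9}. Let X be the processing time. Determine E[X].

421/60

E[X | machine 1] = (1+8+11+13)/4 = 33/4.
E[X | machine 2] = (3+11)/2 = 7.
E[X | machine 3] = (2+4+6+8+9)/5 = 29/5.
By the law of total expectation,
E[X] = (1/3)·(33/4) + (1/3)·(7) + (1/3)·(29/5) = 421/60.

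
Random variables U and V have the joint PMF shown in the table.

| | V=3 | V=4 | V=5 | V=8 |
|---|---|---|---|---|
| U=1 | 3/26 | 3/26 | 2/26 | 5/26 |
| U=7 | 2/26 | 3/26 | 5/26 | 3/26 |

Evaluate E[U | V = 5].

P(V = 5) = 7/26.
Summing U·P(U=x,V=y) over the conditioning event gives 37/26.
E[U | V = 5] = (37/26) / (7/26) = 37/7.

37/7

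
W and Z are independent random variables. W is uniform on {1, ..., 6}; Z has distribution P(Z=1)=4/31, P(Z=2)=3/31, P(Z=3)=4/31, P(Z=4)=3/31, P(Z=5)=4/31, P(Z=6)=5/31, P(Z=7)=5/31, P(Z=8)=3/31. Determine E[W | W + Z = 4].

2

P(W + Z = 4) = 11/186.
Summing W·P(x,y) over outcomes with W + Z = 4 gives 11/93.
E[W | W + Z = 4] = (11/93) / (11/186) = 2.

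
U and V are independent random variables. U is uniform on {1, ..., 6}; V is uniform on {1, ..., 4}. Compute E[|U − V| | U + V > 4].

P(U + V > 4) = 3/4.
Summing |U−V|·P(x,y) over outcomes with U + V > 4 gives 19/12.
E[|U − V| | U + V > 4] = (19/12) / (3/4) = 19/9.

19/9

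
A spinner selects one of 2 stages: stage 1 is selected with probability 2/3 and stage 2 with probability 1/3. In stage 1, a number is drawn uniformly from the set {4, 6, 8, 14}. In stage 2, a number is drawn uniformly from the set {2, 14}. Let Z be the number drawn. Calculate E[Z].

8

E[Z | stage 1] = (4+6+8+14)/4 = 8.
E[Z | stage 2] = (2+14)/2 = 8.
E[Z] = (2/3)·(8) + (1/3)·(8) = 8.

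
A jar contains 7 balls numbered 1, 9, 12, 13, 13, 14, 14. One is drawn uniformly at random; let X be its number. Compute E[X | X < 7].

P(X < 7) = 1/7.
Σ over the event: 1·1/7 = 1/7.
E[X | X < 7] = (1/7) / (1/7) = 1.

1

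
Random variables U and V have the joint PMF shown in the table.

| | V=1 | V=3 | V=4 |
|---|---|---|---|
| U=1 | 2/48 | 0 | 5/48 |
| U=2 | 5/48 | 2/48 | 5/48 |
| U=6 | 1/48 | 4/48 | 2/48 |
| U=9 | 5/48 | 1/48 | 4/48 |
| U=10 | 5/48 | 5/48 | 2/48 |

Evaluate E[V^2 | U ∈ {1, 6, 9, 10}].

P(U ∈ {1, 6, 9, 10}) = 3/4.
Summing V^2·P(U=x,V=y) over the conditioning event gives 311/48.
E[V^2 | U ∈ {1, 6, 9, 10}] = (311/48) / (3/4) = 311/36.

311/36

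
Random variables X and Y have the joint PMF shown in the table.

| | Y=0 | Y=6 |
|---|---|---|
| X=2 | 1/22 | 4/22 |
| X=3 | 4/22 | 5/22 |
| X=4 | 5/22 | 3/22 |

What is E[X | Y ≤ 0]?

P(Y ≤ 0) = 5/11.
Summing X·P(X=x,Y=y) over the conditioning event gives 17/11.
E[X | Y ≤ 0] = (17/11) / (5/11) = 17/5.

17/5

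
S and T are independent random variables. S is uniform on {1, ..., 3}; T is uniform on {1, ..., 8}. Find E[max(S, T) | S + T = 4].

8/3

Outcomes with S + T = 4: (1,3), (2,2), (3,1), each with probability 1/24.
E[max(S, T) | S + T = 4] = (3 + 2 + 3) / 3 = 8/3.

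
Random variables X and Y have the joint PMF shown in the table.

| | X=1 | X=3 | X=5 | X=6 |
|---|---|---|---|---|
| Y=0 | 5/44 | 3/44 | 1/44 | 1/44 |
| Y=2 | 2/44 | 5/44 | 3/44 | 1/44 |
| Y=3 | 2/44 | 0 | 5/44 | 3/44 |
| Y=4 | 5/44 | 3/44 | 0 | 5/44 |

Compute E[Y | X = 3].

P(X = 3) = 1/4.
Summing Y·P(X=x,Y=y) over the conditioning event gives 1/2.
E[Y | X = 3] = (1/2) / (1/4) = 2.

2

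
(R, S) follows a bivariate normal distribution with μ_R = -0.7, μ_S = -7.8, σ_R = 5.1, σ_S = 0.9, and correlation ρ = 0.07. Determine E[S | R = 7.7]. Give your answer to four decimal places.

-7.6962

For a bivariate normal, E[S | R=x] = μ_S + ρ·(σ_S/σ_R)·(x − μ_R).
E[S | R=7.7] = -7.8 + (0.07)·(0.9/5.1)·(7.7 − (-0.7)) = -7.8 + (0.012353)·(8.4) = -7.6962.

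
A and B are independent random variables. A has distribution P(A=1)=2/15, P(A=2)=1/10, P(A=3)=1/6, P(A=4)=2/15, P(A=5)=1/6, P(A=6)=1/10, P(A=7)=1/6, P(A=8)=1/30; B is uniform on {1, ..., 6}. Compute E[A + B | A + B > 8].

P(A + B > 8) = 71/180.
Summing (A+B)·P(x,y) over outcomes with A + B > 8 gives 247/60.
E[A + B | A + B > 8] = (247/60) / (71/180) = 741/71.

741/71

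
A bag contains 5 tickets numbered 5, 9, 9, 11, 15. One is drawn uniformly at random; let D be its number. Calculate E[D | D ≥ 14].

P(D ≥ 14) = 1/5.
Σ over the event: 15·1/5 = 3.
E[D | D ≥ 14] = (3) / (1/5) = 15.

15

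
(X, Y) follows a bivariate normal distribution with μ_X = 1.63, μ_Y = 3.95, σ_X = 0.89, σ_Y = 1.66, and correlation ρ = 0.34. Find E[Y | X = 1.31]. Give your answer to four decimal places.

3.7471

E[Y | X=x] = μ_Y + ρ(σ_Y/σ_X)(x − μ_X) for jointly normal variables.
E[Y | X=1.31] = 3.95 + (0.34)·(1.66/0.89)·(1.31 − (1.63)) = 3.95 + (0.63416)·(-0.32) = 3.7471.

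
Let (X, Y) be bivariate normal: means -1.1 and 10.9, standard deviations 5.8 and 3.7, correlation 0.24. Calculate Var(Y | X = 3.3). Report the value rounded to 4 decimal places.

12.9015

Var(Y | X=x) = (1 − ρ²)·σ_Y².
Var(Y | X=3.3) = (3.7)²·(1 − (0.24)²) = 13.69·0.9424 = 12.9015.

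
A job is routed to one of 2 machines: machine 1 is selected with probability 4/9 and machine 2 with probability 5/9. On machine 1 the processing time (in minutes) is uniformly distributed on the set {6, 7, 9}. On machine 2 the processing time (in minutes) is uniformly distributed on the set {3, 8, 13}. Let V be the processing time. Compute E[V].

208/27

E[V | machine 1] = (6+7+9)/3 = 22/3.
E[V | machine 2] = (3+8+13)/3 = 8.
By the law of total expectation,
E[V] = (4/9)·(22/3) + (5/9)·(8) = 208/27.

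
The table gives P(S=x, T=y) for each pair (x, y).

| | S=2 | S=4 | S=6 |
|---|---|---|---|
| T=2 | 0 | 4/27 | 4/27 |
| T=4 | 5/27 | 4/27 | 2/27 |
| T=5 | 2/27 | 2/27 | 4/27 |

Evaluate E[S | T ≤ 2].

5

P(T ≤ 2) = 8/27.
Σ S·P over the event = 4·(4/27) + 6·(4/27) = 40/27.
E[S | T ≤ 2] = (40/27) / (8/27) = 5.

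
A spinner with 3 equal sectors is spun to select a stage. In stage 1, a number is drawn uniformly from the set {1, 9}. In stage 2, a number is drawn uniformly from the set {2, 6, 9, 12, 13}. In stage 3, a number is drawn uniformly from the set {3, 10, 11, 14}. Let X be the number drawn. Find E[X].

229/30

E[X | stage 1] = (1+9)/2 = 5.
E[X | stage 2] = (2+6+9+12+13)/5 = 42/5.
E[X | stage 3] = (3+10+11+14)/4 = 19/2.
E[X] = (1/3)·(5) + (1/3)·(42/5) + (1/3)·(19/2) = 229/30.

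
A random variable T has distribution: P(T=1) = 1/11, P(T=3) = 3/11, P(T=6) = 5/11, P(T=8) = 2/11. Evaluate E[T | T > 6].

P(T > 6) = 2/11.
Σ over the event: 8·2/11 = 16/11.
E[T | T > 6] = (16/11) / (2/11) = 8.

8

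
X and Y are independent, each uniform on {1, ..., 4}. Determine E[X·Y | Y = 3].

15/2

P(Y = 3) = 1/4.
Summing XY·P(x,y) over outcomes with Y = 3 gives 15/8.
E[X·Y | Y = 3] = (15/8) / (1/4) = 15/2.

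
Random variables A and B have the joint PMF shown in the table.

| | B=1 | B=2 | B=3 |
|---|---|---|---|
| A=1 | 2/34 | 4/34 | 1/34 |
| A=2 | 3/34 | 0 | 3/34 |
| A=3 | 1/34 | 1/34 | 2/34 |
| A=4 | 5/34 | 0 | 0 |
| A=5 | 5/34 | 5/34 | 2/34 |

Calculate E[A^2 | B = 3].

P(B = 3) = 4/17.
Σ A^2·P over the event = 1·(1/34) + 4·(3/34) + 9·(2/34) + 25·(2/34) = 81/34.
E[A^2 | B = 3] = (81/34) / (4/17) = 81/8.

81/8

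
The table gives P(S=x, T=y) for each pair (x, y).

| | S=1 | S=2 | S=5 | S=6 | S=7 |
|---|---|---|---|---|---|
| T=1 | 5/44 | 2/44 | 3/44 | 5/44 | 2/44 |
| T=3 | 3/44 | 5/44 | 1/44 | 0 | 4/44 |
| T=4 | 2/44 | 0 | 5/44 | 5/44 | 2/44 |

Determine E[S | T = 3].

46/13

P(T = 3) = 13/44.
Σ S·P over the event = 1·(3/44) + 2·(5/44) + 5·(1/44) + 7·(4/44) = 23/22.
E[S | T = 3] = (23/22) / (13/44) = 46/13.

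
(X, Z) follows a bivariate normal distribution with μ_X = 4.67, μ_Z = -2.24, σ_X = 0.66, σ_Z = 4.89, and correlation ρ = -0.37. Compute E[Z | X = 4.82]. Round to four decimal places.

-2.6512

For a bivariate normal, E[Z | X=x] = μ_Z + ρ·(σ_Z/σ_X)·(x − μ_X).
E[Z | X=4.82] = -2.24 + (-0.37)·(4.89/0.66)·(4.82 − (4.67)) = -2.24 + (-2.7414)·(0.15) = -2.6512.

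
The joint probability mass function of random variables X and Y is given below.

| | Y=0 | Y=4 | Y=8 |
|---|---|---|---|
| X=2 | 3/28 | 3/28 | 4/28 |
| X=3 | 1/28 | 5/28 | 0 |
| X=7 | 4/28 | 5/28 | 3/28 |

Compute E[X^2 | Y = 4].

P(Y = 4) = 13/28.
Σ X^2·P over the event = 4·(3/28) + 9·(5/28) + 49·(5/28) = 151/14.
E[X^2 | Y = 4] = (151/14) / (13/28) = 302/13.

302/13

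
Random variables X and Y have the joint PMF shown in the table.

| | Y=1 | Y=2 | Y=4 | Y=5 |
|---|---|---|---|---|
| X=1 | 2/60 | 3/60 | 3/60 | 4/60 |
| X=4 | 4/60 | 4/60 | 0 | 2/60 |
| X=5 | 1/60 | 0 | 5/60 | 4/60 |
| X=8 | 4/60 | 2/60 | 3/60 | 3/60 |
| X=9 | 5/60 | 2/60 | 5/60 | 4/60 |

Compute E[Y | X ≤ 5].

103/32

P(X ≤ 5) = 8/15.
Summing Y·P(X=x,Y=y) over the conditioning event gives 103/60.
E[Y | X ≤ 5] = (103/60) / (8/15) = 103/32.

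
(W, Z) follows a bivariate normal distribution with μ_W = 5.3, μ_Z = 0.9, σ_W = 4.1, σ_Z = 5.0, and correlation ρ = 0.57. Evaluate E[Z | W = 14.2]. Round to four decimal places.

E[Z | W=x] = μ_Z + ρ(σ_Z/σ_W)(x − μ_W) for jointly normal variables.
E[Z | W=14.2] = 0.9 + (0.57)·(5.0/4.1)·(14.2 − (5.3)) = 0.9 + (0.69512)·(8.9) = 7.0866.

7.0866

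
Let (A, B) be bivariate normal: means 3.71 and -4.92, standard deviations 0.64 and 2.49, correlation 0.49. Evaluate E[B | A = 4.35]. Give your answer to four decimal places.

E[B | A=x] = μ_B + ρ(σ_B/σ_A)(x − μ_A) for jointly normal variables.
E[B | A=4.35] = -4.92 + (0.49)·(2.49/0.64)·(4.35 − (3.71)) = -4.92 + (1.9064)·(0.64) = -3.6999.

-3.6999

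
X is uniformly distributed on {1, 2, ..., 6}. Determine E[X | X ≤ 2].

3/2

Given X ≤ 2, X is equally likely to be any of {1, 2}.
E[X | X ≤ 2] = (1 + 2) / 2 = 3/2.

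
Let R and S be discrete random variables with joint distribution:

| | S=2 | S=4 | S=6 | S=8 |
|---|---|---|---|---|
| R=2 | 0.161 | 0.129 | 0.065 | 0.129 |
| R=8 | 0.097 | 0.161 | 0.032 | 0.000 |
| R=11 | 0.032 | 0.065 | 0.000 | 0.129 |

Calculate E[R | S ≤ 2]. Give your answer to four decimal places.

5.0000

P(S ≤ 2) = 0.290.
Σ R·P over the event = 2·(0.161) + 8·(0.097) + 11·(0.032) = 1.450.
E[R | S ≤ 2] = (1.450) / (0.290) = 5.0000.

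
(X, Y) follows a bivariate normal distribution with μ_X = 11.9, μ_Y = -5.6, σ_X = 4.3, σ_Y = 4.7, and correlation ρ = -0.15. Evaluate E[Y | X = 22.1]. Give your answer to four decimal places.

-7.2723

E[Y | X=x] = μ_Y + ρ(σ_Y/σ_X)(x − μ_X) for jointly normal variables.
E[Y | X=22.1] = -5.6 + (-0.15)·(4.7/4.3)·(22.1 − (11.9)) = -5.6 + (-0.16395)·(10.2) = -7.2723.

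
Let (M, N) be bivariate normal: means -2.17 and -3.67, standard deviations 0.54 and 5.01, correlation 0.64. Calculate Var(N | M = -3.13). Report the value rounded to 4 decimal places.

14.8191

For a bivariate normal, Var(N | M=x) = σ_N²(1 − ρ²).
Var(N | M=-3.13) = (5.01)²·(1 − (0.64)²) = 25.1001·0.5904 = 14.8191.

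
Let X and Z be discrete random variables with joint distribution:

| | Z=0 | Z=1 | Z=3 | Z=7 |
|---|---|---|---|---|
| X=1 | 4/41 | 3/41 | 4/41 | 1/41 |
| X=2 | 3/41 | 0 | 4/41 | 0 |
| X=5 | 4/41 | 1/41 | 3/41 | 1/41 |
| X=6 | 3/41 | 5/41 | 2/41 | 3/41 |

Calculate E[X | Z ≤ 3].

125/36

P(Z ≤ 3) = 36/41.
Summing X·P(X=x,Z=y) over the conditioning event gives 125/41.
E[X | Z ≤ 3] = (125/41) / (36/41) = 125/36.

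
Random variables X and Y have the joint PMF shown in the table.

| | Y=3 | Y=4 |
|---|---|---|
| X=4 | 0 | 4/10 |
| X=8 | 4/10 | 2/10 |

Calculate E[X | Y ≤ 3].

8

P(Y ≤ 3) = 2/5.
Σ X·P over the event = 8·(4/10) = 16/5.
E[X | Y ≤ 3] = (16/5) / (2/5) = 8.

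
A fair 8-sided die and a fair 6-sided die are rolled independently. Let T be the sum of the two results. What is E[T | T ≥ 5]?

26/3

P(T ≥ 5) = 7/8.
E[T | T ≥ 5] = (91/12) / (7/8) = 26/3.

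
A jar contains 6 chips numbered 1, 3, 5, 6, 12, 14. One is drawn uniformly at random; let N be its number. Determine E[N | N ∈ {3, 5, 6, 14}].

7

P(N ∈ {3, 5, 6, 14}) = 2/3.
Σ over the event: 3·1/6 + 5·1/6 + 6·1/6 + 14·1/6 = 14/3.
E[N | N ∈ {3, 5, 6, 14}] = (14/3) / (2/3) = 7.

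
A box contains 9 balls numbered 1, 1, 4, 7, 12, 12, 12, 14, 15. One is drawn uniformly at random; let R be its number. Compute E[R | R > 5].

12

P(R > 5) = 2/3.
Σ over the event: 7·1/9 + 12·1/3 + 14·1/9 + 15·1/9 = 8.
E[R | R > 5] = (8) / (2/3) = 12.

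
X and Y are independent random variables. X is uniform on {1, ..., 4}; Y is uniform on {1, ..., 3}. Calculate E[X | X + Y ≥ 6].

11/3

P(X + Y ≥ 6) = 1/4.
Summing X·P(x,y) over outcomes with X + Y ≥ 6 gives 11/12.
E[X | X + Y ≥ 6] = (11/12) / (1/4) = 11/3.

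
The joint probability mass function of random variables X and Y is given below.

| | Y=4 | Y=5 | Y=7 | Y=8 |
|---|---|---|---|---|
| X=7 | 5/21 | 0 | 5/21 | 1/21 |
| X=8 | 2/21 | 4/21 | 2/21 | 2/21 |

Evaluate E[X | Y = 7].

51/7

P(Y = 7) = 1/3.
Σ X·P over the event = 7·(5/21) + 8·(2/21) = 17/7.
E[X | Y = 7] = (17/7) / (1/3) = 51/7.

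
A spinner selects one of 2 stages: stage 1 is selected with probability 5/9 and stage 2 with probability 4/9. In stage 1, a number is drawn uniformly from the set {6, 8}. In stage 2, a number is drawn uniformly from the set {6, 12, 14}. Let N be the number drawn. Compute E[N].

E[N | stage 1] = (6+8)/2 = 7.
E[N | stage 2] = (6+12+14)/3 = 32/3.
By the law of total expectation,
E[N] = (5/9)·(7) + (4/9)·(32/3) = 233/27.

233/27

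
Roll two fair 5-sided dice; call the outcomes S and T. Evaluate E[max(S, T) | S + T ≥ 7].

Outcomes with S + T ≥ 7: (2,5), (3,4), (3,5), (4,3), (4,4), (4,5), (5,2), (5,3), (5,4), (5,5), each with probability 1/25.
E[max(S, T) | S + T ≥ 7] = (5 + 4 + 5 + 4 + 4 + 5 + 5 + 5 + 5 + 5) / 10 = 47/10.

47/10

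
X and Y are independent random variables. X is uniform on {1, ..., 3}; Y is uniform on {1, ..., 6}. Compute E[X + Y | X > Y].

4

Outcomes with X > Y: (2,1), (3,1), (3,2), each with probability 1/18.
E[X + Y | X > Y] = (3 + 4 + 5) / 3 = 4.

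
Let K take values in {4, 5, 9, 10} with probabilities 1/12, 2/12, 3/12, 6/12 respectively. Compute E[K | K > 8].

P(K > 8) = 3/4.
Σ over the event: 9·1/4 + 10·1/2 = 29/4.
E[K | K > 8] = (29/4) / (3/4) = 29/3.

29/3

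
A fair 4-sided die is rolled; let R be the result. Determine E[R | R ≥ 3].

7/2

Given R ≥ 3, R is equally likely to be any of {3, 4}.
E[R | R ≥ 3] = (3 + 4) / 2 = 7/2.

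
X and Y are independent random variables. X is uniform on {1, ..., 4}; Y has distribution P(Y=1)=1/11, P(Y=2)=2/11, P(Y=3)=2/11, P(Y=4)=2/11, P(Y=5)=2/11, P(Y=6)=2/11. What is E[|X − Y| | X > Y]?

14/9

P(X > Y) = 9/44.
Summing |X−Y|·P(x,y) over outcomes with X > Y gives 7/22.
E[|X − Y| | X > Y] = (7/22) / (9/44) = 14/9.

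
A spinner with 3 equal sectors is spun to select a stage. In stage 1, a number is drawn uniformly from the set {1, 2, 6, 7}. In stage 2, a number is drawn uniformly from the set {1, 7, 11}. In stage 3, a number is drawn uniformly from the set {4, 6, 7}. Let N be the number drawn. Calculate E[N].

E[N | stage 1] = (1+2+6+7)/4 = 4.
E[N | stage 2] = (1+7+11)/3 = 19/3.
E[N | stage 3] = (4+6+7)/3 = 17/3.
By the law of total expectation,
E[N] = (1/3)·(4) + (1/3)·(19/3) + (1/3)·(17/3) = 16/3.

16/3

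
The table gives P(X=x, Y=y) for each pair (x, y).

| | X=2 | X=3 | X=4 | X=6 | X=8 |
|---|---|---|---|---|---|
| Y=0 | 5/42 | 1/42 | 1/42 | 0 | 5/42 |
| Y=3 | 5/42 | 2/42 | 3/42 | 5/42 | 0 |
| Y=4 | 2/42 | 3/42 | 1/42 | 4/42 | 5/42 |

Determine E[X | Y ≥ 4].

27/5

P(Y ≥ 4) = 5/14.
Σ X·P over the event = 2·(2/42) + 3·(3/42) + 4·(1/42) + 6·(4/42) + 8·(5/42) = 27/14.
E[X | Y ≥ 4] = (27/14) / (5/14) = 27/5.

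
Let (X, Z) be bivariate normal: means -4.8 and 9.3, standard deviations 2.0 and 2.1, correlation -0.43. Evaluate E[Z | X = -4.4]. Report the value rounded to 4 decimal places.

E[Z | X=x] = μ_Z + ρ(σ_Z/σ_X)(x − μ_X) for jointly normal variables.
E[Z | X=-4.4] = 9.3 + (-0.43)·(2.1/2.0)·(-4.4 − (-4.8)) = 9.3 + (-0.4515)·(0.4) = 9.1194.

9.1194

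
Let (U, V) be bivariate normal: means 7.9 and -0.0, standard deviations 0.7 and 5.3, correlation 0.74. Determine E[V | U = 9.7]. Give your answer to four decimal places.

10.0851

E[V | U=x] = μ_V + ρ(σ_V/σ_U)(x − μ_U) for jointly normal variables.
E[V | U=9.7] = -0.0 + (0.74)·(5.3/0.7)·(9.7 − (7.9)) = -0.0 + (5.60286)·(1.8) = 10.0851.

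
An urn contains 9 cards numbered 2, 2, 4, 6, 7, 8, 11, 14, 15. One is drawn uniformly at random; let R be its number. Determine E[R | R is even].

6

P(R is even) = 2/3.
Σ over the event: 2·2/9 + 4·1/9 + 6·1/9 + 8·1/9 + 14·1/9 = 4.
E[R | R is even] = (4) / (2/3) = 6.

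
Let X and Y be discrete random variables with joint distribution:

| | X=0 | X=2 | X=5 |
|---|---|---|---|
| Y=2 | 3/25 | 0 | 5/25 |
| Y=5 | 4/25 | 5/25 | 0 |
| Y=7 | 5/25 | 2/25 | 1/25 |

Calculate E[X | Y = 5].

10/9

P(Y = 5) = 9/25.
Summing X·P(X=x,Y=y) over the conditioning event gives 2/5.
E[X | Y = 5] = (2/5) / (9/25) = 10/9.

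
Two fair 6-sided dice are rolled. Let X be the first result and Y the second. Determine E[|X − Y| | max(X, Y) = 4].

12/7

Outcomes with max(X, Y) = 4: (1,4), (2,4), (3,4), (4,1), (4,2), (4,3), (4,4), each with probability 1/36.
E[|X − Y| | max(X, Y) = 4] = (3 + 2 + 1 + 3 + 2 + 1 + 0) / 7 = 12/7.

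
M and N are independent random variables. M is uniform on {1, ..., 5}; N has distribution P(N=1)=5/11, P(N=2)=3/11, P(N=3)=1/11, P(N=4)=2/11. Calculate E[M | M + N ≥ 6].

P(M + N ≥ 6) = 2/5.
Summing M·P(x,y) over outcomes with M + N ≥ 6 gives 92/55.
E[M | M + N ≥ 6] = (92/55) / (2/5) = 46/11.

46/11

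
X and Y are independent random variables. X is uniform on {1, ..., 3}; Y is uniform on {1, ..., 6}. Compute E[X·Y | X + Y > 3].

121/15

P(X + Y > 3) = 5/6.
Summing XY·P(x,y) over outcomes with X + Y > 3 gives 121/18.
E[X·Y | X + Y > 3] = (121/18) / (5/6) = 121/15.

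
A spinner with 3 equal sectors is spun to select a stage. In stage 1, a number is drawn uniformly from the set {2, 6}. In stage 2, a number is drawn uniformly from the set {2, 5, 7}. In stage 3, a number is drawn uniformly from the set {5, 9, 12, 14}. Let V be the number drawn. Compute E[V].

56/9

E[V | stage 1] = (2+6)/2 = 4.
E[V | stage 2] = (2+5+7)/3 = 14/3.
E[V | stage 3] = (5+9+12+14)/4 = 10.
By the law of total expectation,
E[V] = (1/3)·(4) + (1/3)·(14/3) + (1/3)·(10) = 56/9.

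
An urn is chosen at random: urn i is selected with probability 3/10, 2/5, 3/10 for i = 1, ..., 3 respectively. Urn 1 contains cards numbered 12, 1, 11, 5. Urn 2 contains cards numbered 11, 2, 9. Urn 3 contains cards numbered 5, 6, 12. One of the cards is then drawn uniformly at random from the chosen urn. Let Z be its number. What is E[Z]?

889/120

E[Z | urn 1] = (12+1+11+5)/4 = 29/4.
E[Z | urn 2] = (11+2+9)/3 = 22/3.
E[Z | urn 3] = (5+6+12)/3 = 23/3.
E[Z] = (3/10)·(29/4) + (2/5)·(22/3) + (3/10)·(23/3) = 889/120.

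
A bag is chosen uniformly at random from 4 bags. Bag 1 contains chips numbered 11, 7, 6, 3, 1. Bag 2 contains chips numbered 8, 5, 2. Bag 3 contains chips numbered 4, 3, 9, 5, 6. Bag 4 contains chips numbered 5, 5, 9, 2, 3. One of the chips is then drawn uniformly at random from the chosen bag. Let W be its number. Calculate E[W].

E[W | bag 1] = (11+7+6+3+1)/5 = 28/5.
E[W | bag 2] = (8+5+2)/3 = 5.
E[W | bag 3] = (4+3+9+5+6)/5 = 27/5.
E[W | bag 4] = (5+5+9+2+3)/5 = 24/5.
E[W] = (1/4)·(28/5) + (1/4)·(5) + (1/4)·(27/5) + (1/4)·(24/5) = 26/5.

26/5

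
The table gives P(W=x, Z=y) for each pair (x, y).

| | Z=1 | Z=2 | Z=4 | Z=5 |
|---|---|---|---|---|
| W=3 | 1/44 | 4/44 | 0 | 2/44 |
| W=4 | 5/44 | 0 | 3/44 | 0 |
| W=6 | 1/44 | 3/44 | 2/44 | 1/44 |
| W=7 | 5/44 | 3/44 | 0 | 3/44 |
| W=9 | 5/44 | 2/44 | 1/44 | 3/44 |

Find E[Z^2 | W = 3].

67/7

P(W = 3) = 7/44.
Σ Z^2·P over the event = 1·(1/44) + 4·(4/44) + 25·(2/44) = 67/44.
E[Z^2 | W = 3] = (67/44) / (7/44) = 67/7.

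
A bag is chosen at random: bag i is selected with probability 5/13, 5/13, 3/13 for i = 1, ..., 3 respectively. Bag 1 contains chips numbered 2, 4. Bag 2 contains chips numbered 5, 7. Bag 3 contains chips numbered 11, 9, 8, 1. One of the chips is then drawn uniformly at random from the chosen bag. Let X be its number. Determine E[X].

267/52

E[X | bag 1] = (2+4)/2 = 3.
E[X | bag 2] = (5+7)/2 = 6.
E[X | bag 3] = (11+9+8+1)/4 = 29/4.
E[X] = (5/13)·(3) + (5/13)·(6) + (3/13)·(29/4) = 267/52.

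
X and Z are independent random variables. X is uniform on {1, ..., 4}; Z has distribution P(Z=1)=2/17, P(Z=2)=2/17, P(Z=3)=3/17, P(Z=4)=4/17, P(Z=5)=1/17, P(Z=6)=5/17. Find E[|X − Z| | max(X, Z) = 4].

P(max(X, Z) = 4) = 23/68.
Summing |X−Z|·P(x,y) over outcomes with max(X, Z) = 4 gives 37/68.
E[|X − Z| | max(X, Z) = 4] = (37/68) / (23/68) = 37/23.

37/23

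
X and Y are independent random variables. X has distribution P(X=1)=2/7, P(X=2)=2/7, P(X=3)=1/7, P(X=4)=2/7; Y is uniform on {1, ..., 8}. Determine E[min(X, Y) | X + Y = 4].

7/5

P(X + Y = 4) = 5/56.
Summing min(X,Y)·P(x,y) over outcomes with X + Y = 4 gives 1/8.
E[min(X, Y) | X + Y = 4] = (1/8) / (5/56) = 7/5.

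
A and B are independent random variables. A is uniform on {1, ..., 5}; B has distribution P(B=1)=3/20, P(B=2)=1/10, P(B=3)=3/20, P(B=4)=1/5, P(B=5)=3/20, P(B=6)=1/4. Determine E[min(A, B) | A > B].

P(A > B) = 7/25.
Summing min(A,B)·P(x,y) over outcomes with A > B gives 29/50.
E[min(A, B) | A > B] = (29/50) / (7/25) = 29/14.

29/14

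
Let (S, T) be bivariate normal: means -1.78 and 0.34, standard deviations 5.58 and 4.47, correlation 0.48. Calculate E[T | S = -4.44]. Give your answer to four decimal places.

For a bivariate normal, E[T | S=x] = μ_T + ρ·(σ_T/σ_S)·(x − μ_S).
E[T | S=-4.44] = 0.34 + (0.48)·(4.47/5.58)·(-4.44 − (-1.78)) = 0.34 + (0.38452)·(-2.66) = -0.6828.

-0.6828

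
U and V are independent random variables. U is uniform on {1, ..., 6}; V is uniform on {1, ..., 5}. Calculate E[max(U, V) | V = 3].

4

P(V = 3) = 1/5.
Summing max(U,V)·P(x,y) over outcomes with V = 3 gives 4/5.
E[max(U, V) | V = 3] = (4/5) / (1/5) = 4.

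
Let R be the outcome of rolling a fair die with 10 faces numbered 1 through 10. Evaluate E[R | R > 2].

13/2

Given R > 2, R is equally likely to be any of {3, 4, 5, 6, 7, 8, 9, 10}.
E[R | R > 2] = (3 + 4 + 5 + 6 + 7 + 8 + 9 + 10) / 8 = 13/2.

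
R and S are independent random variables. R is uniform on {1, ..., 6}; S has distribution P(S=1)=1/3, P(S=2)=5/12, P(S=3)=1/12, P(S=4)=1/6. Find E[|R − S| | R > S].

P(R > S) = 47/72.
Summing |R−S|·P(x,y) over outcomes with R > S gives 61/36.
E[|R − S| | R > S] = (61/36) / (47/72) = 122/47.

122/47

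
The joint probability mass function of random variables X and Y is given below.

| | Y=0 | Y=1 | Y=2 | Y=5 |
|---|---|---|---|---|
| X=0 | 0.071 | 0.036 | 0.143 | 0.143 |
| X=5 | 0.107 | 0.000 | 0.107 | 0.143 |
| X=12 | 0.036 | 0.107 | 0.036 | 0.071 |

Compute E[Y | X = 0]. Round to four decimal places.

2.6387

P(X = 0) = 0.393.
Σ Y·P over the event = 0·(0.071) + 1·(0.036) + 2·(0.143) + 5·(0.143) = 1.037.
E[Y | X = 0] = (1.037) / (0.393) = 2.6387.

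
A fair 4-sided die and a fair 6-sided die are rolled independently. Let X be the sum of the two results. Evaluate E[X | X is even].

6

P(X is even) = 1/2.
Σ over the event: 2·1/24 + 4·1/8 + 6·1/6 + 8·1/8 + 10·1/24 = 3.
E[X | X is even] = (3) / (1/2) = 6.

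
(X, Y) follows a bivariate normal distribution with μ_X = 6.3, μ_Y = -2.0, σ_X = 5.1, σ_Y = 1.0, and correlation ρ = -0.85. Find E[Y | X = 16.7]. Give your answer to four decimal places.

The regression of Y on X has slope ρ·σ_Y/σ_X and passes through (μ_X, μ_Y).
E[Y | X=16.7] = -2.0 + (-0.85)·(1.0/5.1)·(16.7 − (6.3)) = -2.0 + (-0.166667)·(10.4) = -3.7333.

-3.7333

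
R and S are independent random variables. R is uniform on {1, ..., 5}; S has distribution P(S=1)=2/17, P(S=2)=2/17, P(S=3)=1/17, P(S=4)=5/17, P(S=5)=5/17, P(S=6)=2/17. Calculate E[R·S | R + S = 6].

20/3

P(R + S = 6) = 3/17.
Summing RS·P(x,y) over outcomes with R + S = 6 gives 20/17.
E[R·S | R + S = 6] = (20/17) / (3/17) = 20/3.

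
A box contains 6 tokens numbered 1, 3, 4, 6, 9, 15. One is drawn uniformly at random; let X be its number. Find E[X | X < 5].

8/3

P(X < 5) = 1/2.
Σ over the event: 1·1/6 + 3·1/6 + 4·1/6 = 4/3.
E[X | X < 5] = (4/3) / (1/2) = 8/3.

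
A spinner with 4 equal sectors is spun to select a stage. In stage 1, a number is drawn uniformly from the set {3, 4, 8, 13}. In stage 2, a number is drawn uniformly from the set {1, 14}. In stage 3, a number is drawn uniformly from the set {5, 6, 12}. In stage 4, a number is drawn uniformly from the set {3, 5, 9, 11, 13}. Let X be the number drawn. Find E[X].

911/120

E[X | stage 1] = (3+4+8+13)/4 = 7.
E[X | stage 2] = (1+14)/2 = 15/2.
E[X | stage 3] = (5+6+12)/3 = 23/3.
E[X | stage 4] = (3+5+9+11+13)/5 = 41/5.
By the law of total expectation,
E[X] = (1/4)·(7) + (1/4)·(15/2) + (1/4)·(23/3) + (1/4)·(41/5) = 911/120.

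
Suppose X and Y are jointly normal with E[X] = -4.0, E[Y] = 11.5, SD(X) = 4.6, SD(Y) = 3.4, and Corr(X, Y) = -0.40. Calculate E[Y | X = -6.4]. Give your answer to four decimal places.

The regression of Y on X has slope ρ·σ_Y/σ_X and passes through (μ_X, μ_Y).
E[Y | X=-6.4] = 11.5 + (-0.40)·(3.4/4.6)·(-6.4 − (-4.0)) = 11.5 + (-0.29565)·(-2.4) = 12.2096.

12.2096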